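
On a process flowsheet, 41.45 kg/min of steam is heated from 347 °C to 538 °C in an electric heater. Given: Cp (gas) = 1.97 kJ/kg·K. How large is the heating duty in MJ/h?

Q = ṁ·Cp·ΔT = 41.45 × 1.97 × (538 − 347) = 15596 kJ/min
Converting: 15596 / 60 s = 259.94 kW
Heating duty = 935.78 MJ/h

Q = 936 MJ/h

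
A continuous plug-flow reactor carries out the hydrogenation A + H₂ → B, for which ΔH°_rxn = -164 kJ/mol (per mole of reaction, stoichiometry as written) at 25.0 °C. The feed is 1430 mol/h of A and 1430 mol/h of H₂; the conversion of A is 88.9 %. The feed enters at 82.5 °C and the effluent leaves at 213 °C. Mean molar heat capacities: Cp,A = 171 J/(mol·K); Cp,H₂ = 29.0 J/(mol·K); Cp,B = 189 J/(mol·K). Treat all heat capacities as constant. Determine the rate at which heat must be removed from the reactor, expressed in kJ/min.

Extent of reaction ξ = 0.889 × 1430 = 1271.3 mol/h
Reaction term: ξ·ΔH°_rxn = 1271.3 × -164 = -208490 kJ/h
Sensible, feed 82.5→25 °C: -16445 kJ/h
Outlet flows (mol/h): A 158.73, H₂ 158.73, B 1271.3
Sensible, products 25→213 °C: 51139 kJ/h
Q = ΔH = -173790 kJ/h = -48.276 kW
Heat removed = 2896.6 kJ/min

Q_out = 2900 kJ/min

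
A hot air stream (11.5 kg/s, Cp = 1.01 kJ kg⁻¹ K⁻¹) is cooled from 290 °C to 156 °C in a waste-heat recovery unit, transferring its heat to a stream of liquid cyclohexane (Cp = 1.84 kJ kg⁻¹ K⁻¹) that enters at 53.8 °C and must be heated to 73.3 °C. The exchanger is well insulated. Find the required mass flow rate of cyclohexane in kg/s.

Heat released by hot stream: Q = 11.5 × 1.01 × (290 − 156) = 1556.4 kJ/s
Energy balance on cold side (adiabatic exchanger): Q = ṁ_c·Cp_c·(T_c,out − T_c,in)
ṁ_c = 1556.4 / [1.84 × (73.3 − 53.8)] = 43.378 kg/s

ṁ_c = 43.4 kg/s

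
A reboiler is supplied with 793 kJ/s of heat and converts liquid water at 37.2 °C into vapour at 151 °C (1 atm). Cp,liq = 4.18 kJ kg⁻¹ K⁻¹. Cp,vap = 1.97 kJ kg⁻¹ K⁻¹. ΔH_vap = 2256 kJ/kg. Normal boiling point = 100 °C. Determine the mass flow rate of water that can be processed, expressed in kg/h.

ṁ = 1090 kg/h

Δh = 4.18×(100−37.2) + 2256 + 1.97×(151−100) = 2619 kJ/kg
Q = 793 kJ/s = 793 kJ/s = 2.8548e+06 kJ/h
ṁ = Q/Δh = 2.8548e+06 / 2619 = 1090 kg/h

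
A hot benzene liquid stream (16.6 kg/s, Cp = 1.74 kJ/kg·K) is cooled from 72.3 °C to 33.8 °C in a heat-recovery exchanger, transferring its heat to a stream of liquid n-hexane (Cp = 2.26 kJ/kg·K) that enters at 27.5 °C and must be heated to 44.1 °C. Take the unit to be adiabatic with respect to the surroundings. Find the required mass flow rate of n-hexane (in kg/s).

Heat released by hot stream: Q = 16.6 × 1.74 × (72.3 − 33.8) = 1112 kJ/s
Energy balance on cold side (adiabatic exchanger): Q = ṁ_c·Cp_c·(T_c,out − T_c,in)
ṁ_c = 1112 / [2.26 × (44.1 − 27.5)] = 29.642 kg/s

ṁ_c = 29.6 kg/s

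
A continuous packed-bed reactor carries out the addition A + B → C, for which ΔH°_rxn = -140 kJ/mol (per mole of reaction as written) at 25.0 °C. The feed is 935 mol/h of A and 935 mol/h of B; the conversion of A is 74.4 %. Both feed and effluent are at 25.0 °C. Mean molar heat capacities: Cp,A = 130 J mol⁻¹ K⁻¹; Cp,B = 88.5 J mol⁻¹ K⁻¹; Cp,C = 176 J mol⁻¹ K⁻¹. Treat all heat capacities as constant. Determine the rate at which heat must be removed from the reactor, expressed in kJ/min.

Extent of reaction ξ = 0.744 × 935 = 695.64 mol/h
Reaction term: ξ·ΔH°_rxn = 695.64 × -140 = -97390 kJ/h
Q = ΔH = -97390 kJ/h = -27.053 kW
Heat removed = 1623.2 kJ/min

Q_out = 1620 kJ/min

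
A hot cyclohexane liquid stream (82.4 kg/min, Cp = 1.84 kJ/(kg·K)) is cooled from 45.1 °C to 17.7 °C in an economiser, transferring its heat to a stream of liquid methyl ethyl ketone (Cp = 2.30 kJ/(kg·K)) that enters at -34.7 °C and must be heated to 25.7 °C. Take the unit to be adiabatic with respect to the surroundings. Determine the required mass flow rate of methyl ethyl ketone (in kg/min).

Heat released by hot stream: Q = 82.4 × 1.84 × (45.1 − 17.7) = 4154.3 kJ/min
Energy balance on cold side (adiabatic exchanger): Q = ṁ_c·Cp_c·(T_c,out − T_c,in)
ṁ_c = 4154.3 / [2.30 × (25.7 − -34.7)] = 29.904 kg/min

ṁ_c = 29.9 kg/min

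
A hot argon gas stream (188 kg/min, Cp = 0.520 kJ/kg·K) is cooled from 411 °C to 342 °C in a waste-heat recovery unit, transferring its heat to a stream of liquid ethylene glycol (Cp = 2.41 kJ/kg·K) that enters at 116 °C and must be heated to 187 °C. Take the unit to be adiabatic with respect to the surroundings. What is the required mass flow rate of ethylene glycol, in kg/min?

Heat released by hot stream: Q = 188 × 0.520 × (411 − 342) = 6745.4 kJ/min
Energy balance on cold side (adiabatic exchanger): Q = ṁ_c·Cp_c·(T_c,out − T_c,in)
ṁ_c = 6745.4 / [2.41 × (187 − 116)] = 39.422 kg/min

ṁ_c = 39.4 kg/min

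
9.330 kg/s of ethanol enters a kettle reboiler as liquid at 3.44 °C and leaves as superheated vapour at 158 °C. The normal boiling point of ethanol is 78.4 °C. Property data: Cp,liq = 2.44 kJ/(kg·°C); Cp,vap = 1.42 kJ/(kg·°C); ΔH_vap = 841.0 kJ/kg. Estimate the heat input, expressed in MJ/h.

liquid 3.44→78.4 °C: 182.9 kJ/kg
vaporisation at 78.4 °C: 841 kJ/kg
vapour 78.4→158 °C: 113.03 kJ/kg
Δh = 182.9 + 841 + 113.03 = 1136.9 kJ/kg
Q = ṁ·Δh = 9.330 kg/s × 1136.9 kJ/kg = 10608 kJ/s
|Q| = 10608 kW = 38187 MJ/h

Q = 38200 MJ/h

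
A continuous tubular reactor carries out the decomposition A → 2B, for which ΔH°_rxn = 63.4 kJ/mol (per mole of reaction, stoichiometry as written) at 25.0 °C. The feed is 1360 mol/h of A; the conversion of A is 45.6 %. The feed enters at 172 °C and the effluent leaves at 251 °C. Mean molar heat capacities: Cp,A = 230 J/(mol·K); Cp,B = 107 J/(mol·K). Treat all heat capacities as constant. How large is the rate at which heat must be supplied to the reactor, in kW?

Q_in = 17.2 kW

Extent of reaction ξ = 0.456 × 1360 = 620.16 mol/h
Reaction term: ξ·ΔH°_rxn = 620.16 × 63.4 = 39318 kJ/h
Sensible, feed 172→25 °C: -45982 kJ/h
Outlet flows (mol/h): A 739.84, B 1240.3
Sensible, products 25→251 °C: 68450 kJ/h
Q = ΔH = 61787 kJ/h = 17.163 kW
Heat supplied = 17.163 kW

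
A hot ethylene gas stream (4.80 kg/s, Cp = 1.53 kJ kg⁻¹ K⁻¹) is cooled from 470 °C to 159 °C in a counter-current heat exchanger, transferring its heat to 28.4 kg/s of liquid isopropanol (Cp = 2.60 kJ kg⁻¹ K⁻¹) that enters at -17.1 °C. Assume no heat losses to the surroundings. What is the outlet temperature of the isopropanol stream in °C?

Heat released by hot stream: Q = 4.80 × 1.53 × (470 − 159) = 2284 kJ/s
Energy balance on cold side (adiabatic exchanger): Q = ṁ_c·Cp_c·(T_c,out − T_c,in)
T_c,out = -17.1 + 2284/(28.4 × 2.60) = 13.832 °C

T_c,out = 13.8 °C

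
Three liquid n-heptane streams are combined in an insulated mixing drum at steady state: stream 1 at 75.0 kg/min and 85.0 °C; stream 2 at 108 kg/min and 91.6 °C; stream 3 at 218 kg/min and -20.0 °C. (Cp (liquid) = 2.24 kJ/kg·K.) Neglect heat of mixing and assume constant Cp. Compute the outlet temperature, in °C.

T_out = 29.7 °C

Adiabatic, steady state ⇒ Σ ṁᵢCp,ᵢ(T_out − Tᵢ) = 0
T_out = Σ ṁᵢCp,ᵢTᵢ / Σ ṁᵢCp,ᵢ
      = 26673 / 898.24 = 29.695 °C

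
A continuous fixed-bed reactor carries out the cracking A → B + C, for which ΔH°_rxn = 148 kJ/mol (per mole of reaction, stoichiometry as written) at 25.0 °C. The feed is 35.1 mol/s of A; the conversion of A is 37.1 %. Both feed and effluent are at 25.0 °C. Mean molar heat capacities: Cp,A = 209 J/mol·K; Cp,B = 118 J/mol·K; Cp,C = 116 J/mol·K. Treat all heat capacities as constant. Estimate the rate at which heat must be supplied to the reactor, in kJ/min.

Extent of reaction ξ = 0.371 × 35.1 = 13.022 mol/s
Reaction term: ξ·ΔH°_rxn = 13.022 × 148 = 1927.3 kJ/s
Q = ΔH = 1927.3 kJ/s = 1927.3 kW
Heat supplied = 115640 kJ/min

Q_in = 116000 kJ/min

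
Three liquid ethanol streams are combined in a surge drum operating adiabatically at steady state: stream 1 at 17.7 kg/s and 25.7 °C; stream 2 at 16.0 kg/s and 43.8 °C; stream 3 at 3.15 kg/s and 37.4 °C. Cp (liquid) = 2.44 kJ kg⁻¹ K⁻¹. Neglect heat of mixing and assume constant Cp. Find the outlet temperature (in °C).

Adiabatic, steady state ⇒ Σ ṁᵢCp,ᵢ(T_out − Tᵢ) = 0
Σ ṁᵢCp,ᵢTᵢ = 17.7×2.44×25.7 + 16.0×2.44×43.8 + 3.15×2.44×37.4 = 3107.3
Σ ṁᵢCp,ᵢ = 17.7×2.44 + 16.0×2.44 + 3.15×2.44 = 89.914
T_out = 3107.3 / 89.914 = 34.559 °C

T_out = 34.6 °C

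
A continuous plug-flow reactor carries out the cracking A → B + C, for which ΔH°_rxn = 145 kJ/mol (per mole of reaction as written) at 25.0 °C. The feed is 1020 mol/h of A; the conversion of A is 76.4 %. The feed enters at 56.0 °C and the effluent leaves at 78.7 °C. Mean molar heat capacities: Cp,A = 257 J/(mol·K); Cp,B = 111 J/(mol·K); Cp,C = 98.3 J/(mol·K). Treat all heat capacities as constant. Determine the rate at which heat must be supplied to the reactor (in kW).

Extent of reaction ξ = 0.764 × 1020 = 779.28 mol/h
Reaction term: ξ·ΔH°_rxn = 779.28 × 145 = 113000 kJ/h
Sensible, feed 56.0→25 °C: -8126.3 kJ/h
Outlet flows (mol/h): A 240.72, B 779.28, C 779.28
Sensible, products 25→78.7 °C: 12081 kJ/h
Q = ΔH = 116950 kJ/h = 32.486 kW
Heat supplied = 32.486 kW

Q_in = 32.5 kW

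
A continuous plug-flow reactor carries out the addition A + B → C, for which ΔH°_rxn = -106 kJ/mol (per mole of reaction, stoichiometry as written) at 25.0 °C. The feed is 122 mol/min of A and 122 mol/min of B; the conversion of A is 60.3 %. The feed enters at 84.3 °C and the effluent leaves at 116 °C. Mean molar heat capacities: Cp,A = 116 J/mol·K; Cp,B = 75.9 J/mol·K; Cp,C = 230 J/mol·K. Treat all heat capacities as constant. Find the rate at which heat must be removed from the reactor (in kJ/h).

Extent of reaction ξ = 0.603 × 122 = 73.566 mol/min
Reaction term: ξ·ΔH°_rxn = 73.566 × -106 = -7798 kJ/min
Sensible, feed 84.3→25 °C: -1388.3 kJ/min
Outlet flows (mol/min): A 48.434, B 48.434, C 73.566
Sensible, products 25→116 °C: 2385.5 kJ/min
Q = ΔH = -6800.8 kJ/min = -113.35 kW
Heat removed = 408050 kJ/h

Q_out = 408000 kJ/h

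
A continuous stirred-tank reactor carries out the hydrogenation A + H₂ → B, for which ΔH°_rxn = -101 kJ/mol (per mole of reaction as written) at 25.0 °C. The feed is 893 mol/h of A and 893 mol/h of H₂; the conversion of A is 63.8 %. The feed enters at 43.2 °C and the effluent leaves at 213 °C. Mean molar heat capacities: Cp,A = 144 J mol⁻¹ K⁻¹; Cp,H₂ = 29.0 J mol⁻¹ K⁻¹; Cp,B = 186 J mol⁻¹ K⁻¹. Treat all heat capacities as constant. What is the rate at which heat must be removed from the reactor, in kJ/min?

Extent of reaction ξ = 0.638 × 893 = 569.73 mol/h
Reaction term: ξ·ΔH°_rxn = 569.73 × -101 = -57543 kJ/h
Sensible, feed 43.2→25 °C: -2811.7 kJ/h
Outlet flows (mol/h): A 323.27, H₂ 323.27, B 569.73
Sensible, products 25→213 °C: 30436 kJ/h
Q = ΔH = -29918 kJ/h = -8.3107 kW
Heat removed = 498.64 kJ/min

Q_out = 499 kJ/min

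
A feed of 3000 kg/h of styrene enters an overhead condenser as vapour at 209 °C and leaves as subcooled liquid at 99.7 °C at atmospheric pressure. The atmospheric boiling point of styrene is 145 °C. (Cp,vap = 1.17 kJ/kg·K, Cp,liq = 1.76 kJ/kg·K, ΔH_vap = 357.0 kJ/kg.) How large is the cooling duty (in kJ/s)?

Q_c = 426 kJ/s

vapour 209→145 °C: -74.88 kJ/kg
condensation at 145 °C: -357 kJ/kg
liquid 145→99.7 °C: -79.728 kJ/kg
Δh = -74.88 + -357 + -79.728 = -511.61 kJ/kg
Q = ṁ·Δh = 3000 kg/h × -511.61 kJ/kg = -1.5348e+06 kJ/h
|Q| = 426.34 kW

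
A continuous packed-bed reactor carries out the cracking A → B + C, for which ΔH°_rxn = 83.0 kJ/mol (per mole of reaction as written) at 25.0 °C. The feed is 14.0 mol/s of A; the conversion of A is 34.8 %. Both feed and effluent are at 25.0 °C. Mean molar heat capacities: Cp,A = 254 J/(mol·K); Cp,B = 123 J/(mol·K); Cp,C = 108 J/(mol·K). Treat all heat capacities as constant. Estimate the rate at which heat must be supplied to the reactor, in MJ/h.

Q_in = 1460 MJ/h

Extent of reaction ξ = 0.348 × 14.0 = 4.872 mol/s
Reaction term: ξ·ΔH°_rxn = 4.872 × 83.0 = 404.38 kJ/s
Q = ΔH = 404.38 kJ/s = 404.38 kW
Heat supplied = 1455.8 MJ/h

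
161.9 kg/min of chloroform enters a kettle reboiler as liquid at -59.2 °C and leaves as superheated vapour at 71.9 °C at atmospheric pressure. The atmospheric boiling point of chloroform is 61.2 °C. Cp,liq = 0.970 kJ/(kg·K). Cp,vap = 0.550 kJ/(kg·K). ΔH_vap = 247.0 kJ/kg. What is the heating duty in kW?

liquid -59.2→61.2 °C: 116.79 kJ/kg
vaporisation at 61.2 °C: 247 kJ/kg
vapour 61.2→71.9 °C: 5.885 kJ/kg
Δh = 116.79 + 247 + 5.885 = 369.67 kJ/kg
Q = ṁ·Δh = 161.9 kg/min × 369.67 kJ/kg = 59850 kJ/min
|Q| = 997.5 kW

Q = 998 kW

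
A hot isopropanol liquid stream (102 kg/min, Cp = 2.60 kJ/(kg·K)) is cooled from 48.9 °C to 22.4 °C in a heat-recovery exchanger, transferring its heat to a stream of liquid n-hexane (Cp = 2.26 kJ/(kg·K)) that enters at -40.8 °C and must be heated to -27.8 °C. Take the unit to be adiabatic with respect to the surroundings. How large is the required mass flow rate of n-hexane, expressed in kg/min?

Heat released by hot stream: Q = 102 × 2.60 × (48.9 − 22.4) = 7027.8 kJ/min
Energy balance on cold side (adiabatic exchanger): Q = ṁ_c·Cp_c·(T_c,out − T_c,in)
ṁ_c = 7027.8 / [2.26 × (-27.8 − -40.8)] = 239.2 kg/min

ṁ_c = 239 kg/min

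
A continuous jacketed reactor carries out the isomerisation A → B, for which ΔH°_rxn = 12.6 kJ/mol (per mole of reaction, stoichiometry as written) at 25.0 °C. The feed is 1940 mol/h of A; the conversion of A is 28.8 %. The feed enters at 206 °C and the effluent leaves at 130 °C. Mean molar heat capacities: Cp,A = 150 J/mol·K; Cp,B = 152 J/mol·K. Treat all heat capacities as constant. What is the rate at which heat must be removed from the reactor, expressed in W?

Extent of reaction ξ = 0.288 × 1940 = 558.72 mol/h
Reaction term: ξ·ΔH°_rxn = 558.72 × 12.6 = 7039.9 kJ/h
Sensible, feed 206→25 °C: -52671 kJ/h
Outlet flows (mol/h): A 1381.3, B 558.72
Sensible, products 25→130 °C: 30672 kJ/h
Q = ΔH = -14959 kJ/h = -4.1552 kW
Heat removed = 4155.2 W

Q_out = 4160 W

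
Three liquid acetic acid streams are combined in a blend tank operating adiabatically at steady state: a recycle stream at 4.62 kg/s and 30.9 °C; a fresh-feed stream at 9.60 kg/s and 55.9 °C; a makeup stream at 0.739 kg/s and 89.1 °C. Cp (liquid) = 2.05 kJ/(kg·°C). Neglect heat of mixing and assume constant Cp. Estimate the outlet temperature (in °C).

Energy balance with Q = 0: Σ ṁᵢCp,ᵢ(T_out − Tᵢ) = 0
Σ ṁᵢCp,ᵢTᵢ = 4.62×2.05×30.9 + 9.60×2.05×55.9 + 0.739×2.05×89.1 = 1527.7
Σ ṁᵢCp,ᵢ = 4.62×2.05 + 9.60×2.05 + 0.739×2.05 = 30.666
T_out = 1527.7 / 30.666 = 49.819 °C

T_out = 49.8 °C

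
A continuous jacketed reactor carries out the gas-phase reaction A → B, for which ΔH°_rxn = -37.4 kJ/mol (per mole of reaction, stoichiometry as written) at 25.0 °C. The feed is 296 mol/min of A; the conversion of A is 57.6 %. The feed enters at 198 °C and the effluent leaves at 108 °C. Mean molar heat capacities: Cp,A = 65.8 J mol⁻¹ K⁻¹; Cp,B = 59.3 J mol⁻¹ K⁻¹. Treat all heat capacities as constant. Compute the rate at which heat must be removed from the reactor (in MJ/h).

Extent of reaction ξ = 0.576 × 296 = 170.5 mol/min
Reaction term: ξ·ΔH°_rxn = 170.5 × -37.4 = -6376.6 kJ/min
Sensible, feed 198→25 °C: -3369.5 kJ/min
Outlet flows (mol/min): A 125.5, B 170.5
Sensible, products 25→108 °C: 1524.6 kJ/min
Q = ΔH = -8221.4 kJ/min = -137.02 kW
Heat removed = 493.29 MJ/h

Q_out = 493 MJ/h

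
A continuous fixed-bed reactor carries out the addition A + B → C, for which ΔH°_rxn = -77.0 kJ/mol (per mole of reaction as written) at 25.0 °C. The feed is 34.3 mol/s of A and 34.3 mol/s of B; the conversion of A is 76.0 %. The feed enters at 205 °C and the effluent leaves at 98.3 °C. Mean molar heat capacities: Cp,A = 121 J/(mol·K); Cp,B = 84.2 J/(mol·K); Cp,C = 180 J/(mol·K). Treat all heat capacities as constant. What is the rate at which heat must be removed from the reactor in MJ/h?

Extent of reaction ξ = 0.760 × 34.3 = 26.068 mol/s
Reaction term: ξ·ΔH°_rxn = 26.068 × -77.0 = -2007.2 kJ/s
Sensible, feed 205→25 °C: -1266.9 kJ/s
Outlet flows (mol/s): A 8.232, B 8.232, C 26.068
Sensible, products 25→98.3 °C: 467.76 kJ/s
Q = ΔH = -2806.4 kJ/s = -2806.4 kW
Heat removed = 10103 MJ/h

Q_out = 10100 MJ/h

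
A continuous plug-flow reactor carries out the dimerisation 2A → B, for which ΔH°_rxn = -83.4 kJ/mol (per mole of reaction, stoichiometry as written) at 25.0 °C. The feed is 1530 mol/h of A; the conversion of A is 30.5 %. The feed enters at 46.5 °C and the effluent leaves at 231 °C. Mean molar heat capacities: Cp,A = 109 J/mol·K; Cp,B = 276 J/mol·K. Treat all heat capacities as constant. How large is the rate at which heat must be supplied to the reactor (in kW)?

Q_in = 3.92 kW

Extent of reaction ξ = 0.305 × 1530 / 2 = 233.32 mol/h
Reaction term: ξ·ΔH°_rxn = 233.32 × -83.4 = -19459 kJ/h
Sensible, feed 46.5→25 °C: -3585.6 kJ/h
Outlet flows (mol/h): A 1063.3, B 233.32
Sensible, products 25→231 °C: 37142 kJ/h
Q = ΔH = 14098 kJ/h = 3.916 kW
Heat supplied = 3.916 kW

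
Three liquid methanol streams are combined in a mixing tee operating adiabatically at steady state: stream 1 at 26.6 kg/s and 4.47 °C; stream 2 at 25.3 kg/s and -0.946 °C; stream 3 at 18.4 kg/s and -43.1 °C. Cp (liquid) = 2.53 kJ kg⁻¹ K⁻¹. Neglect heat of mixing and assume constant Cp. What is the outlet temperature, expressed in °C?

Energy balance with Q = 0: Σ ṁᵢCp,ᵢ(T_out − Tᵢ) = 0
Σ ṁᵢCp,ᵢTᵢ = 26.6×2.53×4.47 + 25.3×2.53×-0.946 + 18.4×2.53×-43.1 = -1766.1
Σ ṁᵢCp,ᵢ = 26.6×2.53 + 25.3×2.53 + 18.4×2.53 = 177.86
T_out = -1766.1 / 177.86 = -9.9299 °C

T_out = -9.93 °C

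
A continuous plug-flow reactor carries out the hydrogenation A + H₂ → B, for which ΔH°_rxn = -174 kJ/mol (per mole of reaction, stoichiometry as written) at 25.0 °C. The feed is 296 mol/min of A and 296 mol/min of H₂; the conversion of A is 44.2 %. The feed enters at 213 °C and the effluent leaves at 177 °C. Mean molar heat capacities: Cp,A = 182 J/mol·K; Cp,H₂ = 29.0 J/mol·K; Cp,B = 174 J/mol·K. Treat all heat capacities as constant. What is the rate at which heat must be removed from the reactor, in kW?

Q_out = 429 kW

Extent of reaction ξ = 0.442 × 296 = 130.83 mol/min
Reaction term: ξ·ΔH°_rxn = 130.83 × -174 = -22765 kJ/min
Sensible, feed 213→25 °C: -11742 kJ/min
Outlet flows (mol/min): A 165.17, H₂ 165.17, B 130.83
Sensible, products 25→177 °C: 8757.5 kJ/min
Q = ΔH = -25749 kJ/min = -429.15 kW
Heat removed = 429.15 kW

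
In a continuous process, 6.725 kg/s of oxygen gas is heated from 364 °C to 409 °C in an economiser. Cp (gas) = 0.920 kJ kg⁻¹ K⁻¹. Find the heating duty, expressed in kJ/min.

Q = ṁ·Cp·ΔT = 6.725 × 0.920 × (409 − 364) = 278.42 kJ/s
Heating duty = 16705 kJ/min

Q = 16700 kJ/min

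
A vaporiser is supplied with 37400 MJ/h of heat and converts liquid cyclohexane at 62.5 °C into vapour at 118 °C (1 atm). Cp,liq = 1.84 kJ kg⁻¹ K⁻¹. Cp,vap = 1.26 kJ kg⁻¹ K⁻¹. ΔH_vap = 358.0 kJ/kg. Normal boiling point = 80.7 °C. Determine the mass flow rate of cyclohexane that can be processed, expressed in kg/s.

ṁ = 23.7 kg/s

Δh = 1.84×(80.7−62.5) + 358.0 + 1.26×(118−80.7) = 438.49 kJ/kg
Q = 37400 MJ/h = 10389 kJ/s = 10389 kJ/s
ṁ = Q/Δh = 10389 / 438.49 = 23.693 kg/s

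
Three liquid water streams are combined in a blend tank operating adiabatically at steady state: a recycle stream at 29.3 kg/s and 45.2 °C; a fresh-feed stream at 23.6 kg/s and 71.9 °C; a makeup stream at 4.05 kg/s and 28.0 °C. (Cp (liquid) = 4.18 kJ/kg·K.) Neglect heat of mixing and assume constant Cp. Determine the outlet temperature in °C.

T_out = 55.0 °C

Adiabatic, steady state ⇒ Σ ṁᵢCp,ᵢ(T_out − Tᵢ) = 0
T_out = Σ ṁᵢCp,ᵢTᵢ / Σ ṁᵢCp,ᵢ
      = 13103 / 238.05 = 55.041 °C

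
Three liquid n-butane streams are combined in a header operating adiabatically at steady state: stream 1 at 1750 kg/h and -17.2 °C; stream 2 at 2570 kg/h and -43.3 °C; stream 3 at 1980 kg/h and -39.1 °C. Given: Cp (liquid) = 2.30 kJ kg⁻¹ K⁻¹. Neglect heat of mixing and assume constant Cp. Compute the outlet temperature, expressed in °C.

T_out = -34.7 °C

No heat crosses the boundary, so H_out = H_in.
Σ ṁᵢCp,ᵢTᵢ = 1750×2.30×-17.2 + 2570×2.30×-43.3 + 1980×2.30×-39.1 = -503240
Σ ṁᵢCp,ᵢ = 1750×2.30 + 2570×2.30 + 1980×2.30 = 14490
T_out = -503240 / 14490 = -34.73 °C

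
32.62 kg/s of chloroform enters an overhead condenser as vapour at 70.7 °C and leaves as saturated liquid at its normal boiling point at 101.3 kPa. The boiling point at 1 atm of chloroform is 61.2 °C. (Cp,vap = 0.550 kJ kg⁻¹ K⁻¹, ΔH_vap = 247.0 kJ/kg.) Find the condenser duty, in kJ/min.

vapour 70.7→61.2 °C: -5.225 kJ/kg
condensation at 61.2 °C: -247 kJ/kg
Δh = -5.225 + -247 = -252.22 kJ/kg
Q = ṁ·Δh = 32.62 kg/s × -252.22 kJ/kg = -8227.6 kJ/s
|Q| = 8227.6 kW = 493650 kJ/min

Q_c = 494000 kJ/min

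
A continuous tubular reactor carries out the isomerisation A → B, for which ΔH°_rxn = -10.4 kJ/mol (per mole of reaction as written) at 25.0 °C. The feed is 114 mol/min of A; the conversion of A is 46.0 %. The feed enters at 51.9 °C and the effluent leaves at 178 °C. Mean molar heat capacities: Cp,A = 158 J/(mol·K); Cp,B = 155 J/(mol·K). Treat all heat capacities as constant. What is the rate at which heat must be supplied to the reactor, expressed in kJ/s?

Q_in = 28.4 kJ/s

Extent of reaction ξ = 0.460 × 114 = 52.44 mol/min
Reaction term: ξ·ΔH°_rxn = 52.44 × -10.4 = -545.38 kJ/min
Sensible, feed 51.9→25 °C: -484.52 kJ/min
Outlet flows (mol/min): A 61.56, B 52.44
Sensible, products 25→178 °C: 2731.8 kJ/min
Q = ΔH = 1701.9 kJ/min = 28.364 kW
Heat supplied = 28.364 kJ/s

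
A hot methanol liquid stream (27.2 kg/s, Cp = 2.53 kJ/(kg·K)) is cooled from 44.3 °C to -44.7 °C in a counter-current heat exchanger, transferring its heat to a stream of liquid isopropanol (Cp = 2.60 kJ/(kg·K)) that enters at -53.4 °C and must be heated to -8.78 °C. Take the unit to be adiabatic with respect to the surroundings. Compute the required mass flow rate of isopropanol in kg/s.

ṁ_c = 52.8 kg/s

Heat released by hot stream: Q = 27.2 × 2.53 × (44.3 − -44.7) = 6124.6 kJ/s
Energy balance on cold side (adiabatic exchanger): Q = ṁ_c·Cp_c·(T_c,out − T_c,in)
ṁ_c = 6124.6 / [2.60 × (-8.78 − -53.4)] = 52.793 kg/s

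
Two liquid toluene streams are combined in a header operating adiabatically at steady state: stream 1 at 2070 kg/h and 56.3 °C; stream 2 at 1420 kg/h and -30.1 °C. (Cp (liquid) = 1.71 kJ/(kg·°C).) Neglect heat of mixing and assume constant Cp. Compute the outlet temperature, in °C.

T_out = 21.1 °C

Adiabatic, steady state ⇒ Σ ṁᵢCp,ᵢ(T_out − Tᵢ) = 0
Σ ṁᵢCp,ᵢTᵢ = 2070×1.71×56.3 + 1420×1.71×-30.1 = 126200
Σ ṁᵢCp,ᵢ = 2070×1.71 + 1420×1.71 = 5967.9
T_out = 126200 / 5967.9 = 21.146 °C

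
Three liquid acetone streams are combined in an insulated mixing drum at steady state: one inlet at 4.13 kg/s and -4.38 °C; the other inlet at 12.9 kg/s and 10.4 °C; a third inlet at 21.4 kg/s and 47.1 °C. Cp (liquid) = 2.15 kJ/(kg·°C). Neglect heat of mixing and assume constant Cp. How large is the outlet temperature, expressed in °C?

Energy balance with Q = 0: Σ ṁᵢCp,ᵢ(T_out − Tᵢ) = 0
Σ ṁᵢCp,ᵢTᵢ = 4.13×2.15×-4.38 + 12.9×2.15×10.4 + 21.4×2.15×47.1 = 2416.6
Σ ṁᵢCp,ᵢ = 4.13×2.15 + 12.9×2.15 + 21.4×2.15 = 82.624
T_out = 2416.6 / 82.624 = 29.248 °C

T_out = 29.2 °C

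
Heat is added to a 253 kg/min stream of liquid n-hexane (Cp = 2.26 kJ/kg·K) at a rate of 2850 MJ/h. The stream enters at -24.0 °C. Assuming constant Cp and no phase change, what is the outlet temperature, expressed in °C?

Q = 2850 MJ/h = 47500 kJ/min
ΔT = Q/(ṁ·Cp) = 47500/(253×2.26) = 83.074 K
T_out = -24.0 + 83.074 = 59.074 °C

T_out = 59.1 °C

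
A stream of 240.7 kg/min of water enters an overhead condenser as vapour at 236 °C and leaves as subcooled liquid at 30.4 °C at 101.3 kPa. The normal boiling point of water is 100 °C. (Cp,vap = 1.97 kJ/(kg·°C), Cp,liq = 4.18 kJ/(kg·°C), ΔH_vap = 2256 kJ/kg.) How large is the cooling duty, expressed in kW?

Q_c = 11300 kW

vapour 236→100 °C: -267.92 kJ/kg
condensation at 100 °C: -2256 kJ/kg
liquid 100→30.4 °C: -290.93 kJ/kg
Δh = -267.92 + -2256 + -290.93 = -2814.8 kJ/kg
Q = ṁ·Δh = 240.7 kg/min × -2814.8 kJ/kg = -677530 kJ/min
|Q| = 11292 kW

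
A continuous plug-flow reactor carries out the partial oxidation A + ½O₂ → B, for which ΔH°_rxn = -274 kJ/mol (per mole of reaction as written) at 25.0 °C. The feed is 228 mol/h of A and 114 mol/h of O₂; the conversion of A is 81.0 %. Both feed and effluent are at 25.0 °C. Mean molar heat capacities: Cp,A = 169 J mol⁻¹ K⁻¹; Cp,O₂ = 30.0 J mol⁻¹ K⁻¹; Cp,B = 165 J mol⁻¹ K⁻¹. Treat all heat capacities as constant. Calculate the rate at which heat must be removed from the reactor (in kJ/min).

Extent of reaction ξ = 0.810 × 228 = 184.68 mol/h
Reaction term: ξ·ΔH°_rxn = 184.68 × -274 = -50602 kJ/h
Q = ΔH = -50602 kJ/h = -14.056 kW
Heat removed = 843.37 kJ/min

Q_out = 843 kJ/min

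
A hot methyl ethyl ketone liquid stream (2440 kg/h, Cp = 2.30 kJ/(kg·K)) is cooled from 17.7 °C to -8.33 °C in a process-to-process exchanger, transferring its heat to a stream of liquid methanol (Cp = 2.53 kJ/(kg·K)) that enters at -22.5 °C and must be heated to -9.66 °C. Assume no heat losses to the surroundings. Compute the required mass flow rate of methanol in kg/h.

Heat released by hot stream: Q = 2440 × 2.30 × (17.7 − -8.33) = 146080 kJ/h
Energy balance on cold side (adiabatic exchanger): Q = ṁ_c·Cp_c·(T_c,out − T_c,in)
ṁ_c = 146080 / [2.53 × (-9.66 − -22.5)] = 4496.8 kg/h

ṁ_c = 4500 kg/h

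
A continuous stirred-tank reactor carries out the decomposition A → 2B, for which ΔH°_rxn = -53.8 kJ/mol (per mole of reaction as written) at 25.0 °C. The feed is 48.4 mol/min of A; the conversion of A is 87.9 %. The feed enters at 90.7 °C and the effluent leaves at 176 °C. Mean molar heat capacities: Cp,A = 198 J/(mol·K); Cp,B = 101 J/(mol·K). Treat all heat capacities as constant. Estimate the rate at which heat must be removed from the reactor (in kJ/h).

Q_out = 86700 kJ/h

Extent of reaction ξ = 0.879 × 48.4 = 42.544 mol/min
Reaction term: ξ·ΔH°_rxn = 42.544 × -53.8 = -2288.8 kJ/min
Sensible, feed 90.7→25 °C: -629.62 kJ/min
Outlet flows (mol/min): A 5.8564, B 85.087
Sensible, products 25→176 °C: 1472.8 kJ/min
Q = ΔH = -1445.7 kJ/min = -24.095 kW
Heat removed = 86742 kJ/h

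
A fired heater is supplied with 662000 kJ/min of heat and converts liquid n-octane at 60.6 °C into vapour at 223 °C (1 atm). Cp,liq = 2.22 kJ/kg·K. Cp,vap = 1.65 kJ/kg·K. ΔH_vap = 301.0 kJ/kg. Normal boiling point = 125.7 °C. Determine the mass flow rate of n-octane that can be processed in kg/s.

ṁ = 18.2 kg/s

Δh = 2.22×(125.7−60.6) + 301.0 + 1.65×(223−125.7) = 606.07 kJ/kg
Q = 662000 kJ/min = 11033 kJ/s = 11033 kJ/s
ṁ = Q/Δh = 11033 / 606.07 = 18.205 kg/s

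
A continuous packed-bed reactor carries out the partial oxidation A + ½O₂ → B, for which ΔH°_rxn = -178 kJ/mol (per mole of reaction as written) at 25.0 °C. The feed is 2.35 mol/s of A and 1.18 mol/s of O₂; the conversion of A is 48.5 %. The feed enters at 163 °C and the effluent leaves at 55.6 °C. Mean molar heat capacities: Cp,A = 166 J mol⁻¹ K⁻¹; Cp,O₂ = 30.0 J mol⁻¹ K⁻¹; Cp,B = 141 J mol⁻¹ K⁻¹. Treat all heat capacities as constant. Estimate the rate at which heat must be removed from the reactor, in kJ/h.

Extent of reaction ξ = 0.485 × 2.35 = 1.1398 mol/s
Reaction term: ξ·ΔH°_rxn = 1.1398 × -178 = -202.88 kJ/s
Sensible, feed 163→25 °C: -58.719 kJ/s
Outlet flows (mol/s): A 1.2103, O₂ 0.61012, B 1.1398
Sensible, products 25→55.6 °C: 11.625 kJ/s
Q = ΔH = -249.97 kJ/s = -249.97 kW
Heat removed = 899890 kJ/h

Q_out = 900000 kJ/h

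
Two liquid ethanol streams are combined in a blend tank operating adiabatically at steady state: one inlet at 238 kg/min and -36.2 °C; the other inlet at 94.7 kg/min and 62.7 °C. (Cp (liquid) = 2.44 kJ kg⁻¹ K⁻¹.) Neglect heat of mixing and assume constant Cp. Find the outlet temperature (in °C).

T_out = -8.05 °C

Energy balance with Q = 0: Σ ṁᵢCp,ᵢ(T_out − Tᵢ) = 0
Σ ṁᵢCp,ᵢTᵢ = 238×2.44×-36.2 + 94.7×2.44×62.7 = -6534.1
Σ ṁᵢCp,ᵢ = 238×2.44 + 94.7×2.44 = 811.79
T_out = -6534.1 / 811.79 = -8.049 °C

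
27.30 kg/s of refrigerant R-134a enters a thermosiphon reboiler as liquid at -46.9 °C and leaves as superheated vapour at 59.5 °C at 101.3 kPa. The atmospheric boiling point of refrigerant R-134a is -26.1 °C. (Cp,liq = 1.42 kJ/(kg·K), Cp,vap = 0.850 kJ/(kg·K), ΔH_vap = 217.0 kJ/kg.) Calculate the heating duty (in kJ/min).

liquid -46.9→-26.1 °C: 29.536 kJ/kg
vaporisation at -26.1 °C: 217 kJ/kg
vapour -26.1→59.5 °C: 72.76 kJ/kg
Δh = 29.536 + 217 + 72.76 = 319.3 kJ/kg
Q = ṁ·Δh = 27.30 kg/s × 319.3 kJ/kg = 8716.8 kJ/s
|Q| = 8716.8 kW = 523010 kJ/min

Q = 523000 kJ/min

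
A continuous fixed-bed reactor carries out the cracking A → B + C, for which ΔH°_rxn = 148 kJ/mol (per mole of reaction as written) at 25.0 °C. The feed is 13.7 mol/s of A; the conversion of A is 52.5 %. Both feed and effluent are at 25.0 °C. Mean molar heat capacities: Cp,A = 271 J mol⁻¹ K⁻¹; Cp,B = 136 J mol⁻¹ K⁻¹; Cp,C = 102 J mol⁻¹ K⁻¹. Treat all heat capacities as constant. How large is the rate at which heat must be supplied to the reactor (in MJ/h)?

Q_in = 3830 MJ/h

Extent of reaction ξ = 0.525 × 13.7 = 7.1925 mol/s
Reaction term: ξ·ΔH°_rxn = 7.1925 × 148 = 1064.5 kJ/s
Q = ΔH = 1064.5 kJ/s = 1064.5 kW
Heat supplied = 3832.2 MJ/h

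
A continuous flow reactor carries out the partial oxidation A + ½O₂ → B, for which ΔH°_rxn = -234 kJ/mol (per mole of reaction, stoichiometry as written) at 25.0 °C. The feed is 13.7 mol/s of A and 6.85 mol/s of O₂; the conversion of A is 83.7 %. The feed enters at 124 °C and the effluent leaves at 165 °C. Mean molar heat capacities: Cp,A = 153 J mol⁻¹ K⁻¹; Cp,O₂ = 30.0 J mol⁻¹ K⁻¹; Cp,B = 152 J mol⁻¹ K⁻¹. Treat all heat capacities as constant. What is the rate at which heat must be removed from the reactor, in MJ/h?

Extent of reaction ξ = 0.837 × 13.7 = 11.467 mol/s
Reaction term: ξ·ΔH°_rxn = 11.467 × -234 = -2683.3 kJ/s
Sensible, feed 124→25 °C: -227.86 kJ/s
Outlet flows (mol/s): A 2.2331, O₂ 1.1166, B 11.467
Sensible, products 25→165 °C: 296.54 kJ/s
Q = ΔH = -2614.6 kJ/s = -2614.6 kW
Heat removed = 9412.5 MJ/h

Q_out = 9410 MJ/h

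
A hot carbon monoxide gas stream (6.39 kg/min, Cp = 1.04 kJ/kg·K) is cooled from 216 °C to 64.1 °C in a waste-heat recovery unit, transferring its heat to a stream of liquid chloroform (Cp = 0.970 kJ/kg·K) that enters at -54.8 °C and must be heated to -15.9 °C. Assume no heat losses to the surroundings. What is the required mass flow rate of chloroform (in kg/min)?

Heat released by hot stream: Q = 6.39 × 1.04 × (216 − 64.1) = 1009.5 kJ/min
Energy balance on cold side (adiabatic exchanger): Q = ṁ_c·Cp_c·(T_c,out − T_c,in)
ṁ_c = 1009.5 / [0.970 × (-15.9 − -54.8)] = 26.753 kg/min

ṁ_c = 26.8 kg/min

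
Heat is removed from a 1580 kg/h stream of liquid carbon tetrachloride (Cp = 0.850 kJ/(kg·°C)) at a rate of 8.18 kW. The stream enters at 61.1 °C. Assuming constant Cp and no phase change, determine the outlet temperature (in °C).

Q = 8.18 kW = 29448 kJ/h
ΔT = Q/(ṁ·Cp) = 29448/(1580×0.850) = 21.927 K
T_out = 61.1 − 21.927 = 39.173 °C

T_out = 39.2 °C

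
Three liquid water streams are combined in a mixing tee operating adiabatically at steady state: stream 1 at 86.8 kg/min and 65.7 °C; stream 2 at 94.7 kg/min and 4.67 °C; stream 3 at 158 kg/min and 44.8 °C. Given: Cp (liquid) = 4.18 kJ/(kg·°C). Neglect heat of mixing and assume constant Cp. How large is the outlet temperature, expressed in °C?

Adiabatic, steady state ⇒ Σ ṁᵢCp,ᵢ(T_out − Tᵢ) = 0
Σ ṁᵢCp,ᵢTᵢ = 86.8×4.18×65.7 + 94.7×4.18×4.67 + 158×4.18×44.8 = 55274
Σ ṁᵢCp,ᵢ = 86.8×4.18 + 94.7×4.18 + 158×4.18 = 1419.1
T_out = 55274 / 1419.1 = 38.95 °C

T_out = 38.9 °C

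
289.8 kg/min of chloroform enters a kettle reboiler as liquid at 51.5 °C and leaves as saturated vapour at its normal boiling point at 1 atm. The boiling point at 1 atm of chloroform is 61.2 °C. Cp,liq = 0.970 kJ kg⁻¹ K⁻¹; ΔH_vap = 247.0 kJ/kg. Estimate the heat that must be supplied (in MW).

liquid 51.5→61.2 °C: 9.409 kJ/kg
vaporisation at 61.2 °C: 247 kJ/kg
Δh = 9.409 + 247 = 256.41 kJ/kg
Q = ṁ·Δh = 289.8 kg/min × 256.41 kJ/kg = 74307 kJ/min
|Q| = 1238.5 kW = 1.2385 MW

Q = 1.24 MW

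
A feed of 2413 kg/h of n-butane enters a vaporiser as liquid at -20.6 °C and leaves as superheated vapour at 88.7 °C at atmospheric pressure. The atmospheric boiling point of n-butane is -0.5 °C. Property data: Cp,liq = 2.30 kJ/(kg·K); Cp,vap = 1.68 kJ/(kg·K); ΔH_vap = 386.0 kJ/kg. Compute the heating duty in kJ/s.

liquid -20.6→-0.5 °C: 46.23 kJ/kg
vaporisation at -0.5 °C: 386 kJ/kg
vapour -0.5→88.7 °C: 149.86 kJ/kg
Δh = 46.23 + 386 + 149.86 = 582.09 kJ/kg
Q = ṁ·Δh = 2413 kg/h × 582.09 kJ/kg = 1.4046e+06 kJ/h
|Q| = 390.16 kW

Q = 390 kJ/s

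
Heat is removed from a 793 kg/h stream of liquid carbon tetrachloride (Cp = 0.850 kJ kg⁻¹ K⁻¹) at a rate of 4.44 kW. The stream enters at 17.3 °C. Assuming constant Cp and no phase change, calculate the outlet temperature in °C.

T_out = -6.41 °C

Q = 4.44 kW = 15984 kJ/h
ΔT = Q/(ṁ·Cp) = 15984/(793×0.850) = 23.713 K
T_out = 17.3 − 23.713 = -6.4134 °C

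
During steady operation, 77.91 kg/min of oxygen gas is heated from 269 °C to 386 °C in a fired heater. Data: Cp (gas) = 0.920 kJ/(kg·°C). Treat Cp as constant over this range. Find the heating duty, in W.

Q = ṁ·Cp·ΔT = 77.91 × 0.920 × (386 − 269) = 8386.2 kJ/min
Converting: 8386.2 / 60 s = 139.77 kW
Heating duty = 139770 W

Q = 140000 W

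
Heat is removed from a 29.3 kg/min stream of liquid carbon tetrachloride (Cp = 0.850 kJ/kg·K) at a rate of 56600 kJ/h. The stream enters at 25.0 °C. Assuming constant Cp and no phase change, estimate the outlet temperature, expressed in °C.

T_out = -12.9 °C

Q = 56600 kJ/h = 943.33 kJ/min
ΔT = Q/(ṁ·Cp) = 943.33/(29.3×0.850) = 37.877 K
T_out = 25.0 − 37.877 = -12.877 °C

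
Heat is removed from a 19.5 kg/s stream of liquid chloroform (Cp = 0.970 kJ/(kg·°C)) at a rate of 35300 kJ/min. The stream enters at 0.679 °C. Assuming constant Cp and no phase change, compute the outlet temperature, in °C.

Q = 35300 kJ/min = 588.33 kJ/s
ΔT = Q/(ṁ·Cp) = 588.33/(19.5×0.970) = 31.104 K
T_out = 0.679 − 31.104 = -30.425 °C

T_out = -30.4 °C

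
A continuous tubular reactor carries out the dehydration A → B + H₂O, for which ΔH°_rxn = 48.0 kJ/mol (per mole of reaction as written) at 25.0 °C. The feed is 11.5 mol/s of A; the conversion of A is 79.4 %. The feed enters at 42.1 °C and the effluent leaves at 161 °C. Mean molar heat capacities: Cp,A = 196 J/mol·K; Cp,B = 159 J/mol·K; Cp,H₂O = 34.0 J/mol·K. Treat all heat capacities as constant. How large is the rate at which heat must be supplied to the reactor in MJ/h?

Q_in = 2530 MJ/h

Extent of reaction ξ = 0.794 × 11.5 = 9.131 mol/s
Reaction term: ξ·ΔH°_rxn = 9.131 × 48.0 = 438.29 kJ/s
Sensible, feed 42.1→25 °C: -38.543 kJ/s
Outlet flows (mol/s): A 2.369, B 9.131, H₂O 9.131
Sensible, products 25→161 °C: 302.82 kJ/s
Q = ΔH = 702.56 kJ/s = 702.56 kW
Heat supplied = 2529.2 MJ/h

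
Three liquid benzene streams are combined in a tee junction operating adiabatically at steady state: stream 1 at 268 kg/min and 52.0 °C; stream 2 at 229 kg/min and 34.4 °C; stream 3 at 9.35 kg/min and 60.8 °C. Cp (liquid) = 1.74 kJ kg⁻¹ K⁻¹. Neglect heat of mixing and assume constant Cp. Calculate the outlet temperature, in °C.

T_out = 44.2 °C

Energy balance with Q = 0: Σ ṁᵢCp,ᵢ(T_out − Tᵢ) = 0
T_out = Σ ṁᵢCp,ᵢTᵢ / Σ ṁᵢCp,ᵢ
      = 38945 / 881.05 = 44.203 °C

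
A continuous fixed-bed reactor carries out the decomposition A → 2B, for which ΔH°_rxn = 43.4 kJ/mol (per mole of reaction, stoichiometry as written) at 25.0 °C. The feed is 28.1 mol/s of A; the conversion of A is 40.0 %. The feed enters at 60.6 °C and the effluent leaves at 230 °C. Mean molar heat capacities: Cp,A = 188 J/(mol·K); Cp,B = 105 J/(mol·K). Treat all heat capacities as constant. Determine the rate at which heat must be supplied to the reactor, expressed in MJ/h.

Extent of reaction ξ = 0.400 × 28.1 = 11.24 mol/s
Reaction term: ξ·ΔH°_rxn = 11.24 × 43.4 = 487.82 kJ/s
Sensible, feed 60.6→25 °C: -188.07 kJ/s
Outlet flows (mol/s): A 16.86, B 22.48
Sensible, products 25→230 °C: 1133.7 kJ/s
Q = ΔH = 1433.4 kJ/s = 1433.4 kW
Heat supplied = 5160.3 MJ/h

Q_in = 5160 MJ/h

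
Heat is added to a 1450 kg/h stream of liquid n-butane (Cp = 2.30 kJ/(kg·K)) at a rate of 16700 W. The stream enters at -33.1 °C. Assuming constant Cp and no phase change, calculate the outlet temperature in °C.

Q = 16700 W = 60120 kJ/h
ΔT = Q/(ṁ·Cp) = 60120/(1450×2.30) = 18.027 K
T_out = -33.1 + 18.027 = -15.073 °C

T_out = -15.1 °C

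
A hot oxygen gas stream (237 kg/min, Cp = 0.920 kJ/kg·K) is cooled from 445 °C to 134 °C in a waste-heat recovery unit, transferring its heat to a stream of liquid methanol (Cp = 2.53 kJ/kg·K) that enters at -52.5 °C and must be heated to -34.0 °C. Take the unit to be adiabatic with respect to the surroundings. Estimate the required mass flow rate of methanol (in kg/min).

Heat released by hot stream: Q = 237 × 0.920 × (445 − 134) = 67810 kJ/min
Energy balance on cold side (adiabatic exchanger): Q = ṁ_c·Cp_c·(T_c,out − T_c,in)
ṁ_c = 67810 / [2.53 × (-34.0 − -52.5)] = 1448.8 kg/min

ṁ_c = 1450 kg/min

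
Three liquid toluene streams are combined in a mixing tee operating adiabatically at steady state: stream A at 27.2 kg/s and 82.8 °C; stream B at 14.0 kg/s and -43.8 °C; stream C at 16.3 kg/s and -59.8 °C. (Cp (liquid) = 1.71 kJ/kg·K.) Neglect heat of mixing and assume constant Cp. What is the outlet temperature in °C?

No heat crosses the boundary, so H_out = H_in.
Σ ṁᵢCp,ᵢTᵢ = 27.2×1.71×82.8 + 14.0×1.71×-43.8 + 16.3×1.71×-59.8 = 1135.8
Σ ṁᵢCp,ᵢ = 27.2×1.71 + 14.0×1.71 + 16.3×1.71 = 98.325
T_out = 1135.8 / 98.325 = 11.552 °C

T_out = 11.6 °C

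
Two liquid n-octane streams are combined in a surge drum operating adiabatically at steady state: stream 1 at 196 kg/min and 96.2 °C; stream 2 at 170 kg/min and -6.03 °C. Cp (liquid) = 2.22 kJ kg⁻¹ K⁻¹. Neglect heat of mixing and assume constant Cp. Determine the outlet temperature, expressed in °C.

No heat crosses the boundary, so H_out = H_in.
T_out = Σ ṁᵢCp,ᵢTᵢ / Σ ṁᵢCp,ᵢ
      = 39583 / 812.52 = 48.716 °C

T_out = 48.7 °C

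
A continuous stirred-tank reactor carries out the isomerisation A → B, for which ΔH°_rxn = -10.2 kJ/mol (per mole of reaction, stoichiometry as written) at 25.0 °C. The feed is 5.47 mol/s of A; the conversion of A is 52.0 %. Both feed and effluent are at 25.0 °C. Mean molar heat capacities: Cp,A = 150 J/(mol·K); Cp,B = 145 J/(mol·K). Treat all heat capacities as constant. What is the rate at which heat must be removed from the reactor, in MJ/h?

Q_out = 104 MJ/h

Extent of reaction ξ = 0.520 × 5.47 = 2.8444 mol/s
Reaction term: ξ·ΔH°_rxn = 2.8444 × -10.2 = -29.013 kJ/s
Q = ΔH = -29.013 kJ/s = -29.013 kW
Heat removed = 104.45 MJ/h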